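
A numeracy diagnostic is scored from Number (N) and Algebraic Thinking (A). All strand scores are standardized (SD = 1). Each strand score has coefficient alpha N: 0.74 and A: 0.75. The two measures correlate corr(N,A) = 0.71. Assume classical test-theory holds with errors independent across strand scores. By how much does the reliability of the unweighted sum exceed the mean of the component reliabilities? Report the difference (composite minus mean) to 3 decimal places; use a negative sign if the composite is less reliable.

Var(sum) = 2 + 1.42 = 3.42; true-score variance = 1.49 + 1.42 = 2.91; composite reliability = 0.8509.
Mean component reliability = 0.7450.
Difference = 0.8509 − 0.7450 = 0.106.

0.106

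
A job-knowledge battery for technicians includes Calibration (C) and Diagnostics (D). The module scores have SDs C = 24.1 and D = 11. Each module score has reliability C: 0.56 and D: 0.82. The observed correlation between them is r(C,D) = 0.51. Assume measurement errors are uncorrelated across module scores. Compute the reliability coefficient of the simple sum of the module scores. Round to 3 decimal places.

0.715

Var(C+D) = 24.1² + 11² + 2·[24.1·11·0.51] = 701.81 + 270.402 = 972.212.
Under uncorrelated errors the observed covariances equal the true-score covariances, so only the own-variance terms attenuate.
True-score variance = [24.1²·0.56 + 11²·0.82] + 270.402 = 424.474 + 270.402 = 694.876.
Reliability = 694.876 / 972.212 = 0.715.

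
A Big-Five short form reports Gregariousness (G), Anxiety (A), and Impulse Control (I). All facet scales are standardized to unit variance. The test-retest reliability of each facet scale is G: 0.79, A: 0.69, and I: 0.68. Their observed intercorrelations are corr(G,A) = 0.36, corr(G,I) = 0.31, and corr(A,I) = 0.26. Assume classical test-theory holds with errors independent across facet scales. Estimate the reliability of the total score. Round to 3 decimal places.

Var(G+A+I) = 3 + 2·[0.36 + 0.31 + 0.26] = 3 + 1.86 = 4.86.
Because errors are independent across components, Cov(Tᵢ,Tⱼ) = Cov(Xᵢ,Xⱼ); the off-diagonal part of the true-score variance is the same as above.
True-score variance = [0.79 + 0.69 + 0.68] + 1.86 = 2.16 + 1.86 = 4.02.
Reliability = 4.02 / 4.86 = 0.827.

0.827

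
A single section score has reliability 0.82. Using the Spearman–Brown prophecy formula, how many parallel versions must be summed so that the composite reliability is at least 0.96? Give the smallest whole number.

6

k ≥ ρ*(1−ρ₁)/(ρ₁(1−ρ*)) = 0.96·0.18 / (0.82·0.04) = 5.268.
Smallest integer k = 6.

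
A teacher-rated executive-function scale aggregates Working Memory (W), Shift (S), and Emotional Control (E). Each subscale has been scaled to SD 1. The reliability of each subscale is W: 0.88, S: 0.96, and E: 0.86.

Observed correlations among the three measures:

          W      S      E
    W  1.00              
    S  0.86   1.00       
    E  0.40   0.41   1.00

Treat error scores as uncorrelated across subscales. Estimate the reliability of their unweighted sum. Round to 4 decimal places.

Var(W+S+E) = 3 + 2·[0.86 + 0.40 + 0.41] = 3 + 3.34 = 6.34.
With uncorrelated errors the cross-covariances are all true-score covariance, so they carry over unchanged; only the diagonal terms shrink to ρᵢσᵢ².
True-score variance = [0.88 + 0.96 + 0.86] + 3.34 = 2.7 + 3.34 = 6.04.
Reliability = 6.04 / 6.34 = 0.9527.

0.9527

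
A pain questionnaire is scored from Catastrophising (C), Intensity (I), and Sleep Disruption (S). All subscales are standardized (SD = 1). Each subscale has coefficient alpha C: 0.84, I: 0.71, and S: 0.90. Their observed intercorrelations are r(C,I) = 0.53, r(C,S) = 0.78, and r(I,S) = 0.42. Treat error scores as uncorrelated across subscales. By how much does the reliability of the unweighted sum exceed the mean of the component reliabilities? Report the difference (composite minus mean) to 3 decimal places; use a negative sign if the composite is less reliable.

Var(sum) = 3 + 3.46 = 6.46; true-score variance = 2.45 + 3.46 = 5.91; composite reliability = 0.9149.
Mean component reliability = 0.8167.
Difference = 0.9149 − 0.8167 = 0.098.

0.098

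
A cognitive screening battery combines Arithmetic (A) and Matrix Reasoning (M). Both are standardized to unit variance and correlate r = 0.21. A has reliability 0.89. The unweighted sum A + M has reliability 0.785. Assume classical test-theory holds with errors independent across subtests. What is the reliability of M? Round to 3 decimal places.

0.590

Var(A+M) = 2 + 2·0.21 = 2.420.
True-score variance = ρ_A + ρ_M + 2·0.21, so 0.785 = (0.89 + ρ_M + 0.42) / 2.420.
ρ_M = 0.785·2.420 − 0.89 − 0.42 = 0.590.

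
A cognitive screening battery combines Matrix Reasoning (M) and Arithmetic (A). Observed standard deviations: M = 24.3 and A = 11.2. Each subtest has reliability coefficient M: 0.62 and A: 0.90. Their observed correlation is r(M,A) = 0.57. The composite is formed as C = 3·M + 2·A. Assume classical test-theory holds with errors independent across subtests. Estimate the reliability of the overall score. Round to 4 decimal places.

0.7304

Var(C) = 3²·24.3² + 2²·11.2² + 2·[6·24.3·11.2·0.57] = 5816.17 + 1861.57 = 7677.74.
Because errors are independent across components, Cov(Tᵢ,Tⱼ) = Cov(Xᵢ,Xⱼ); the off-diagonal part of the true-score variance is the same as above.
True-score variance = [3²·24.3²·0.62 + 2²·11.2²·0.90] + 1861.57 = 3746.52 + 1861.57 = 5608.09.
Reliability = 5608.09 / 7677.74 = 0.7304.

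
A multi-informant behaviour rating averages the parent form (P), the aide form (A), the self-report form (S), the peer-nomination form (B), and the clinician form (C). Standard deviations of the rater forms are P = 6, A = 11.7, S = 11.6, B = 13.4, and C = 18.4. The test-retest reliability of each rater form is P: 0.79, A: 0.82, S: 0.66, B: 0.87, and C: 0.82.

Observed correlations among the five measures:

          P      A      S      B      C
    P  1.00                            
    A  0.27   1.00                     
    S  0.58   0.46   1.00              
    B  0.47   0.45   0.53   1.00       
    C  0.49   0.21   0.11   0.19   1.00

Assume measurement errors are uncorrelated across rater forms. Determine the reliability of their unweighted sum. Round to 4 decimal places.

Var(P+A+S+B+C) = 6² + 11.7² + 11.6² + 13.4² + 18.4² + 2·[6·11.7·0.27 + 6·11.6·0.58 + 6·13.4·0.47 + 6·18.4·0.49 + 11.7·11.6·0.46 + 11.7·13.4·0.45 + 11.7·18.4·0.21 + 11.6·13.4·0.53 + 11.6·18.4·0.11 + 13.4·18.4·0.19] = 825.57 + 964.21 = 1789.78.
Under uncorrelated errors the observed covariances equal the true-score covariances, so only the own-variance terms attenuate.
True-score variance = [6²·0.79 + 11.7²·0.82 + 11.6²·0.66 + 13.4²·0.87 + 18.4²·0.82] + 964.21 = 663.336 + 964.21 = 1627.55.
Reliability = 1627.55 / 1789.78 = 0.9094.

0.9094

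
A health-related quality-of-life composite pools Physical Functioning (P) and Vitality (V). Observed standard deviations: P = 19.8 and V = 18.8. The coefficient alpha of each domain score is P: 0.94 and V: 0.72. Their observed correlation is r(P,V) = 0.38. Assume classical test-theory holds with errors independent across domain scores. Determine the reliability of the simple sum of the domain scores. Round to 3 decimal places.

0.881

Var(P+V) = 19.8² + 18.8² + 2·[19.8·18.8·0.38] = 745.48 + 282.902 = 1028.38.
Because errors are independent across components, Cov(Tᵢ,Tⱼ) = Cov(Xᵢ,Xⱼ); the off-diagonal part of the true-score variance is the same as above.
True-score variance = [19.8²·0.94 + 18.8²·0.72] + 282.902 = 622.994 + 282.902 = 905.897.
Reliability = 905.897 / 1028.38 = 0.881.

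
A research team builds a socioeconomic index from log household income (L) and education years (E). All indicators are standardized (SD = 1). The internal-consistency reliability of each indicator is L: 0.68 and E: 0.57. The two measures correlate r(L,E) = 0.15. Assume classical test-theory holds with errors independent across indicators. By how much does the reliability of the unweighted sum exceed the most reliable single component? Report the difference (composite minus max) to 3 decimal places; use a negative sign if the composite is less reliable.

-0.006

Var(sum) = 2 + 0.3 = 2.3; true-score variance = 1.25 + 0.3 = 1.55; composite reliability = 0.6739.
Max component reliability = 0.6800.
Difference = 0.6739 − 0.6800 = -0.006.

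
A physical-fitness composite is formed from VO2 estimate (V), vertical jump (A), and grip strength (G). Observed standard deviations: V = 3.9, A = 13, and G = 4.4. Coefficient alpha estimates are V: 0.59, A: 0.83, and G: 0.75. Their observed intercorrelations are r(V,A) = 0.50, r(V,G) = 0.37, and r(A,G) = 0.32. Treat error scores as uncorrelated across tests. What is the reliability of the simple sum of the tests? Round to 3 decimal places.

Var(V+A+G) = 3.9² + 13² + 4.4² + 2·[3.9·13·0.50 + 3.9·4.4·0.37 + 13·4.4·0.32] = 203.57 + 100.006 = 303.576.
With uncorrelated errors the cross-covariances are all true-score covariance, so they carry over unchanged; only the diagonal terms shrink to ρᵢσᵢ².
True-score variance = [3.9²·0.59 + 13²·0.83 + 4.4²·0.75] + 100.006 = 163.764 + 100.006 = 263.77.
Reliability = 263.77 / 303.576 = 0.869.

0.869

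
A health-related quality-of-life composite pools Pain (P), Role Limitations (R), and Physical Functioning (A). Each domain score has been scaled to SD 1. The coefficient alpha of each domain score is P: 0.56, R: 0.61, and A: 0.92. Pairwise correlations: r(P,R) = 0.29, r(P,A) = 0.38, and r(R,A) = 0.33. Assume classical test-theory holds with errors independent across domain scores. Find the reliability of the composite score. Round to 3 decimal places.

Var(P+R+A) = 3 + 2·[0.29 + 0.38 + 0.33] = 3 + 2 = 5.
Because errors are independent across components, Cov(Tᵢ,Tⱼ) = Cov(Xᵢ,Xⱼ); the off-diagonal part of the true-score variance is the same as above.
True-score variance = [0.56 + 0.61 + 0.92] + 2 = 2.09 + 2 = 4.09.
Reliability = 4.09 / 5 = 0.818.

0.818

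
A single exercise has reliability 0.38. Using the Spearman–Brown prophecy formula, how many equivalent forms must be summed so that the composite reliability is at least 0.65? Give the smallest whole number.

4

k ≥ ρ*(1−ρ₁)/(ρ₁(1−ρ*)) = 0.65·0.62 / (0.38·0.35) = 3.030.
Smallest integer k = 4.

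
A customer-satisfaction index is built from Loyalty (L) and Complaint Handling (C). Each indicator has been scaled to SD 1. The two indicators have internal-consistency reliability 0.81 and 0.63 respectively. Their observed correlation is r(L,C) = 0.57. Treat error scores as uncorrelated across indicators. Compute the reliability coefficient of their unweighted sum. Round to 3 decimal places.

0.822

Var(L+C) = 2 + 2·[0.57] = 2 + 1.14 = 3.14.
With uncorrelated errors the cross-covariances are all true-score covariance, so they carry over unchanged; only the diagonal terms shrink to ρᵢσᵢ².
True-score variance = [0.81 + 0.63] + 1.14 = 1.44 + 1.14 = 2.58.
Reliability = 2.58 / 3.14 = 0.822.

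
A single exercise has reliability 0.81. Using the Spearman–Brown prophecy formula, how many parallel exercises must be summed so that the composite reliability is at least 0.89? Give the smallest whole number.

2

k ≥ ρ*(1−ρ₁)/(ρ₁(1−ρ*)) = 0.89·0.19 / (0.81·0.11) = 1.898.
Smallest integer k = 2.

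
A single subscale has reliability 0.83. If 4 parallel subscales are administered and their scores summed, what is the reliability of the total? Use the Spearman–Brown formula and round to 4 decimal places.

ρ_k = kρ / (1 + (k−1)ρ) = 4·0.83 / (1 + 3·0.83) = 3.320 / 3.490 = 0.9513.

0.9513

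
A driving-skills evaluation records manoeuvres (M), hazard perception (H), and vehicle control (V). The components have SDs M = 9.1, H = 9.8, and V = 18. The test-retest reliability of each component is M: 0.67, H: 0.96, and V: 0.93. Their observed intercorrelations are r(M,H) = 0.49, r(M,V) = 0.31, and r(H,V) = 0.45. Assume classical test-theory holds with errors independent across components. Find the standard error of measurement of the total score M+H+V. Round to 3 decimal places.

Var(total) = 502.85 + 347.712 = 850.562.
True-score variance = 449.001 + 347.712 = 796.714, so reliability = 0.9367.
Error variance = 850.562 − 796.714 = 53.8489; SEM = √53.8489 = 7.338.

7.338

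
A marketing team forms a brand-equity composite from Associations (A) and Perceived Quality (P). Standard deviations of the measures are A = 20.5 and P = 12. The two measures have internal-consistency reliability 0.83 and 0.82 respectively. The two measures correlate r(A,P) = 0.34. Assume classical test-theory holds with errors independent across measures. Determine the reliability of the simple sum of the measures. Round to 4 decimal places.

Var(A+P) = 20.5² + 12² + 2·[20.5·12·0.34] = 564.25 + 167.28 = 731.53.
Under uncorrelated errors the observed covariances equal the true-score covariances, so only the own-variance terms attenuate.
True-score variance = [20.5²·0.83 + 12²·0.82] + 167.28 = 466.887 + 167.28 = 634.168.
Reliability = 634.168 / 731.53 = 0.8669.

0.8669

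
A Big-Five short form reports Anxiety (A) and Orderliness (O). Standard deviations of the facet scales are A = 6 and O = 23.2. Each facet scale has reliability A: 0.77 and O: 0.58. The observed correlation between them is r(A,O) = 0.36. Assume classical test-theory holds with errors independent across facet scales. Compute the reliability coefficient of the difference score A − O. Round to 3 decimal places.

0.506

Var(A−O) = 6² + 23.2² − 2·6·23.2·0.36 = 574.24 − 100.224 = 474.016.
With uncorrelated errors the cross-covariances are all true-score covariance, so they carry over unchanged; only the diagonal terms shrink to ρᵢσᵢ².
True-score variance = [6²·0.77 + 23.2²·0.58] − 100.224 = 339.899 − 100.224 = 239.675.
Reliability = 239.675 / 474.016 = 0.506.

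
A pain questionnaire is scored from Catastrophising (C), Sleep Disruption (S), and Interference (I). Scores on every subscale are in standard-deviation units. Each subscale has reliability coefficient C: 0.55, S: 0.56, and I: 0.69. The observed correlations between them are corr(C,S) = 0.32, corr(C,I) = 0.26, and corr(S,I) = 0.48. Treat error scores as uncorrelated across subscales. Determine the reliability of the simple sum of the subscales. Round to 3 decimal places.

Var(C+S+I) = 3 + 2·[0.32 + 0.26 + 0.48] = 3 + 2.12 = 5.12.
Because errors are independent across components, Cov(Tᵢ,Tⱼ) = Cov(Xᵢ,Xⱼ); the off-diagonal part of the true-score variance is the same as above.
True-score variance = [0.55 + 0.56 + 0.69] + 2.12 = 1.8 + 2.12 = 3.92.
Reliability = 3.92 / 5.12 = 0.766.

0.766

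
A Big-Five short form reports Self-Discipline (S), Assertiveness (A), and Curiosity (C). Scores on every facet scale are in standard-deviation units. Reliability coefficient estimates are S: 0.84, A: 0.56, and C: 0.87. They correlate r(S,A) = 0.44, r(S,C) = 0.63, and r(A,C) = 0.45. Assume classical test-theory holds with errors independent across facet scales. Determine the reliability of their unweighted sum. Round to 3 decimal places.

Var(S+A+C) = 3 + 2·[0.44 + 0.63 + 0.45] = 3 + 3.04 = 6.04.
With uncorrelated errors the cross-covariances are all true-score covariance, so they carry over unchanged; only the diagonal terms shrink to ρᵢσᵢ².
True-score variance = [0.84 + 0.56 + 0.87] + 3.04 = 2.27 + 3.04 = 5.31.
Reliability = 5.31 / 6.04 = 0.879.

0.879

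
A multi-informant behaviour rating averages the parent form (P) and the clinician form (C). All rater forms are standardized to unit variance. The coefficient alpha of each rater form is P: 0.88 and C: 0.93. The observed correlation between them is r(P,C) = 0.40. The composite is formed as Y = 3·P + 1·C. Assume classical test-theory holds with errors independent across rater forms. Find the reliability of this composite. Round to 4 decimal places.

Var(Y) = 3² + 1 + 2·[3·0.40] = 10 + 2.4 = 12.4.
Under uncorrelated errors the observed covariances equal the true-score covariances, so only the own-variance terms attenuate.
True-score variance = [3²·0.88 + 0.93] + 2.4 = 8.85 + 2.4 = 11.25.
Reliability = 11.25 / 12.4 = 0.9073.

0.9073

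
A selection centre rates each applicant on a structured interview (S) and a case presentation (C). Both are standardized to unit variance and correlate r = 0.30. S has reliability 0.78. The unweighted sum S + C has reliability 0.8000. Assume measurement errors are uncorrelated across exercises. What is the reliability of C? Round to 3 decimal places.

Var(S+C) = 2 + 2·0.30 = 2.600.
True-score variance = ρ_S + ρ_C + 2·0.30, so 0.8000 = (0.78 + ρ_C + 0.60) / 2.600.
ρ_C = 0.8000·2.600 − 0.78 − 0.60 = 0.700.

0.700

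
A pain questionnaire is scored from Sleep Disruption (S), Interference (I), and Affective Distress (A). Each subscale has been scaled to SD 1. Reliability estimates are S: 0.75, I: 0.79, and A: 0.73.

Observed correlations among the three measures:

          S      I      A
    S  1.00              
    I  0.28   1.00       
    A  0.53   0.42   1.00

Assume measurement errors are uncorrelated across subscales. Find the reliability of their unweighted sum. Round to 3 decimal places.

0.866

Var(S+I+A) = 3 + 2·[0.28 + 0.53 + 0.42] = 3 + 2.46 = 5.46.
Under uncorrelated errors the observed covariances equal the true-score covariances, so only the own-variance terms attenuate.
True-score variance = [0.75 + 0.79 + 0.73] + 2.46 = 2.27 + 2.46 = 4.73.
Reliability = 4.73 / 5.46 = 0.866.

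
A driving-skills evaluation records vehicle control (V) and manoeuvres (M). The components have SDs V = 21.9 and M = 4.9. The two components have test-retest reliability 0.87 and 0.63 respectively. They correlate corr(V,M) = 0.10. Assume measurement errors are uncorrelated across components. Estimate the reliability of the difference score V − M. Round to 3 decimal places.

Var(V−M) = 21.9² + 4.9² − 2·21.9·4.9·0.10 = 503.62 − 21.462 = 482.158.
Under uncorrelated errors the observed covariances equal the true-score covariances, so only the own-variance terms attenuate.
True-score variance = [21.9²·0.87 + 4.9²·0.63] − 21.462 = 432.387 − 21.462 = 410.925.
Reliability = 410.925 / 482.158 = 0.852.

0.852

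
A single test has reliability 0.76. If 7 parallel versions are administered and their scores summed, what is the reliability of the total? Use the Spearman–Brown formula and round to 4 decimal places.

ρ_k = kρ / (1 + (k−1)ρ) = 7·0.76 / (1 + 6·0.76) = 5.320 / 5.560 = 0.9568.

0.9568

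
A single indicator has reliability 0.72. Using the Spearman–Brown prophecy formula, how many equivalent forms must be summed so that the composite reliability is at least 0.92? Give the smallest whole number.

5

k ≥ ρ*(1−ρ₁)/(ρ₁(1−ρ*)) = 0.92·0.28 / (0.72·0.08) = 4.472.
Smallest integer k = 5.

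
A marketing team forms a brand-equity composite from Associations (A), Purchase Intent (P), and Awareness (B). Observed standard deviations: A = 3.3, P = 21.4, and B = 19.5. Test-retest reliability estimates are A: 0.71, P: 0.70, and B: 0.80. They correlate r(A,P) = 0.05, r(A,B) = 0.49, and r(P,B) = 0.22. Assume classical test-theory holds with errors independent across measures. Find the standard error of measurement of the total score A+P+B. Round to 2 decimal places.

14.72

Var(total) = 849.1 + 253.737 = 1102.84.
True-score variance = 632.504 + 253.737 = 886.241, so reliability = 0.8036.
Error variance = 1102.84 − 886.241 = 216.596; SEM = √216.596 = 14.72.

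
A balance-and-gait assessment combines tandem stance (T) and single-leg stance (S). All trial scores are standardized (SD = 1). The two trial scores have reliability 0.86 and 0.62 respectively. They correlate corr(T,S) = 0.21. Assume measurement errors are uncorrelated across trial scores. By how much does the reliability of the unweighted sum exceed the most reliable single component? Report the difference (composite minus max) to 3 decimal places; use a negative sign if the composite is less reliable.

Var(sum) = 2 + 0.42 = 2.42; true-score variance = 1.48 + 0.42 = 1.9; composite reliability = 0.7851.
Max component reliability = 0.8600.
Difference = 0.7851 − 0.8600 = -0.075.

-0.075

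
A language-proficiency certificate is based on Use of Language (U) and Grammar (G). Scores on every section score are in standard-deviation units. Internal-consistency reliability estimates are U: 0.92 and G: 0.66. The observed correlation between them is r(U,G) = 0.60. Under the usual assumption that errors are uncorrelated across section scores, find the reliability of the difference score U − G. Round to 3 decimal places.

Var(U−G) = 1 + 1 − 2·0.60 = 2 − 1.2 = 0.8.
Under uncorrelated errors the observed covariances equal the true-score covariances, so only the own-variance terms attenuate.
True-score variance = [0.92 + 0.66] − 1.2 = 1.58 − 1.2 = 0.38.
Reliability = 0.38 / 0.8 = 0.475.

0.475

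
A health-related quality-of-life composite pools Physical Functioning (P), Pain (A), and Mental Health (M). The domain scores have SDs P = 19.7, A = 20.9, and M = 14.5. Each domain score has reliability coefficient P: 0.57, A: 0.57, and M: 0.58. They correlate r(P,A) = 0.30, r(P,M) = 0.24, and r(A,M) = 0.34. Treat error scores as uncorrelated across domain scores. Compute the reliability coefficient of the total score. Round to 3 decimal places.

0.727

Var(P+A+M) = 19.7² + 20.9² + 14.5² + 2·[19.7·20.9·0.30 + 19.7·14.5·0.24 + 20.9·14.5·0.34] = 1035.15 + 590.224 = 1625.37.
Because errors are independent across components, Cov(Tᵢ,Tⱼ) = Cov(Xᵢ,Xⱼ); the off-diagonal part of the true-score variance is the same as above.
True-score variance = [19.7²·0.57 + 20.9²·0.57 + 14.5²·0.58] + 590.224 = 592.138 + 590.224 = 1182.36.
Reliability = 1182.36 / 1625.37 = 0.727.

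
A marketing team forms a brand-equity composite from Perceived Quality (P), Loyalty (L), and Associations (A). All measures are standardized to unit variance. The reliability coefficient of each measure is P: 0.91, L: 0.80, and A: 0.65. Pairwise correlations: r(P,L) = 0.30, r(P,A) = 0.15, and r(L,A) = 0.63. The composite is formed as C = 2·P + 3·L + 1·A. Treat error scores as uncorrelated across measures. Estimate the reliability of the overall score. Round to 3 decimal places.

0.886

Var(C) = 2² + 3² + 1 + 2·[6·0.30 + 2·0.15 + 3·0.63] = 14 + 7.98 = 21.98.
Under uncorrelated errors the observed covariances equal the true-score covariances, so only the own-variance terms attenuate.
True-score variance = [2²·0.91 + 3²·0.80 + 0.65] + 7.98 = 11.49 + 7.98 = 19.47.
Reliability = 19.47 / 21.98 = 0.886.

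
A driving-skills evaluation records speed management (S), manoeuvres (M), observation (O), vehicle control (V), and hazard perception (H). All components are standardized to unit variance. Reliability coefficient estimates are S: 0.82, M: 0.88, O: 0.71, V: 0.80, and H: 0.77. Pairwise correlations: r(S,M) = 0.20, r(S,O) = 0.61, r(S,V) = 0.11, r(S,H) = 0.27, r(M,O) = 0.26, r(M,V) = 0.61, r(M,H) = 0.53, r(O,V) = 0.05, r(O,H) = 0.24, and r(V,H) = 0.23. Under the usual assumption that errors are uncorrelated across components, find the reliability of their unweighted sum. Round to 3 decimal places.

0.909

Var(S+M+O+V+H) = 5 + 2·[0.20 + 0.61 + 0.11 + 0.27 + 0.26 + 0.61 + 0.53 + 0.05 + 0.24 + 0.23] = 5 + 6.22 = 11.22.
Under uncorrelated errors the observed covariances equal the true-score covariances, so only the own-variance terms attenuate.
True-score variance = [0.82 + 0.88 + 0.71 + 0.80 + 0.77] + 6.22 = 3.98 + 6.22 = 10.2.
Reliability = 10.2 / 11.22 = 0.909.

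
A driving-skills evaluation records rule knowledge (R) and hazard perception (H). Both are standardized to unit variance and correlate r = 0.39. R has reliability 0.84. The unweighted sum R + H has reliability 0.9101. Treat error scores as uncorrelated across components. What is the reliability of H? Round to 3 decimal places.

Var(R+H) = 2 + 2·0.39 = 2.780.
True-score variance = ρ_R + ρ_H + 2·0.39, so 0.9101 = (0.84 + ρ_H + 0.78) / 2.780.
ρ_H = 0.9101·2.780 − 0.84 − 0.78 = 0.910.

0.910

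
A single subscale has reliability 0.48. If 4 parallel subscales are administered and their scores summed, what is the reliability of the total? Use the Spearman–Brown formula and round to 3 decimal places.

ρ_k = kρ / (1 + (k−1)ρ) = 4·0.48 / (1 + 3·0.48) = 1.920 / 2.440 = 0.787.

0.787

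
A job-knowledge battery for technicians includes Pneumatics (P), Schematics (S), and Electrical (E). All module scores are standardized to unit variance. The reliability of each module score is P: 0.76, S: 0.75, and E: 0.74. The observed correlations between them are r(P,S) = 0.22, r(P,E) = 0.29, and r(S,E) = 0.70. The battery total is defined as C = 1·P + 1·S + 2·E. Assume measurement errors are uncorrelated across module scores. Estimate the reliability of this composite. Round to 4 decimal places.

0.8529

Var(C) = 1 + 1 + 2² + 2·[0.22 + 2·0.29 + 2·0.70] = 6 + 4.4 = 10.4.
With uncorrelated errors the cross-covariances are all true-score covariance, so they carry over unchanged; only the diagonal terms shrink to ρᵢσᵢ².
True-score variance = [0.76 + 0.75 + 2²·0.74] + 4.4 = 4.47 + 4.4 = 8.87.
Reliability = 8.87 / 10.4 = 0.8529.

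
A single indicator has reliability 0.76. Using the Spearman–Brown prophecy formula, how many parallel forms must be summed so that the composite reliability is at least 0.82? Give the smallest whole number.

k ≥ ρ*(1−ρ₁)/(ρ₁(1−ρ*)) = 0.82·0.24 / (0.76·0.18) = 1.439.
Smallest integer k = 2.

2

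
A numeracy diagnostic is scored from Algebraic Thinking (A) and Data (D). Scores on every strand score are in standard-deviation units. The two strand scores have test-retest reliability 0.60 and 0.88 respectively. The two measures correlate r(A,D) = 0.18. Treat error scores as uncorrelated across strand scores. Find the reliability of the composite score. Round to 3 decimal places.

0.780

Var(A+D) = 2 + 2·[0.18] = 2 + 0.36 = 2.36.
Because errors are independent across components, Cov(Tᵢ,Tⱼ) = Cov(Xᵢ,Xⱼ); the off-diagonal part of the true-score variance is the same as above.
True-score variance = [0.60 + 0.88] + 0.36 = 1.48 + 0.36 = 1.84.
Reliability = 1.84 / 2.36 = 0.780.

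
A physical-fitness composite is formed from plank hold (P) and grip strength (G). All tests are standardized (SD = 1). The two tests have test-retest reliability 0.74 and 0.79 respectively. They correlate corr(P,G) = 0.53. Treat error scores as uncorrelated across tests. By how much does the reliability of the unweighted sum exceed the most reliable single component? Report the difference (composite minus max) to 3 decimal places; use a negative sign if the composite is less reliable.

0.056

Var(sum) = 2 + 1.06 = 3.06; true-score variance = 1.53 + 1.06 = 2.59; composite reliability = 0.8464.
Max component reliability = 0.7900.
Difference = 0.8464 − 0.7900 = 0.056.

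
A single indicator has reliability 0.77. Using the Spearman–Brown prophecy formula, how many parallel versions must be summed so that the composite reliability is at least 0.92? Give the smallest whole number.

k ≥ ρ*(1−ρ₁)/(ρ₁(1−ρ*)) = 0.92·0.23 / (0.77·0.08) = 3.435.
Smallest integer k = 4.

4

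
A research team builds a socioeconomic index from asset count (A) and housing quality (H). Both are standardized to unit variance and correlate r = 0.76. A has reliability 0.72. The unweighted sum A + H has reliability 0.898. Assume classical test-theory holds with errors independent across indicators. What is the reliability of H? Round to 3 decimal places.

0.921

Var(A+H) = 2 + 2·0.76 = 3.520.
True-score variance = ρ_A + ρ_H + 2·0.76, so 0.898 = (0.72 + ρ_H + 1.52) / 3.520.
ρ_H = 0.898·3.520 − 0.72 − 1.52 = 0.921.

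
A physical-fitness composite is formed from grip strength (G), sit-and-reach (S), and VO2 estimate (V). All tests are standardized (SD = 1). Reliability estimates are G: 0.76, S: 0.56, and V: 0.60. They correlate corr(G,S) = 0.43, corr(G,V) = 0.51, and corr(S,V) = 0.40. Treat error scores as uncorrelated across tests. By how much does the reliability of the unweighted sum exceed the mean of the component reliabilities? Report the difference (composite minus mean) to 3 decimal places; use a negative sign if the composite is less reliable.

0.170

Var(sum) = 3 + 2.68 = 5.68; true-score variance = 1.92 + 2.68 = 4.6; composite reliability = 0.8099.
Mean component reliability = 0.6400.
Difference = 0.8099 − 0.6400 = 0.170.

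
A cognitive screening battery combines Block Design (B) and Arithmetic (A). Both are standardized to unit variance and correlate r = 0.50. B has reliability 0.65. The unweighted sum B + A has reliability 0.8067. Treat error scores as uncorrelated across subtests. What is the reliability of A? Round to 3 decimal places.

Var(B+A) = 2 + 2·0.50 = 3.000.
True-score variance = ρ_B + ρ_A + 2·0.50, so 0.8067 = (0.65 + ρ_A + 1.00) / 3.000.
ρ_A = 0.8067·3.000 − 0.65 − 1.00 = 0.770.

0.770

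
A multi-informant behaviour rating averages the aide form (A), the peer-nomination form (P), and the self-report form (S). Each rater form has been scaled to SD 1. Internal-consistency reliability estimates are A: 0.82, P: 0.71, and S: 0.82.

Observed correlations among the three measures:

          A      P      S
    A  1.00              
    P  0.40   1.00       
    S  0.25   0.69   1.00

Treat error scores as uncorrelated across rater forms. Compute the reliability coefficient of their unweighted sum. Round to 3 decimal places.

Var(A+P+S) = 3 + 2·[0.40 + 0.25 + 0.69] = 3 + 2.68 = 5.68.
With uncorrelated errors the cross-covariances are all true-score covariance, so they carry over unchanged; only the diagonal terms shrink to ρᵢσᵢ².
True-score variance = [0.82 + 0.71 + 0.82] + 2.68 = 2.35 + 2.68 = 5.03.
Reliability = 5.03 / 5.68 = 0.886.

0.886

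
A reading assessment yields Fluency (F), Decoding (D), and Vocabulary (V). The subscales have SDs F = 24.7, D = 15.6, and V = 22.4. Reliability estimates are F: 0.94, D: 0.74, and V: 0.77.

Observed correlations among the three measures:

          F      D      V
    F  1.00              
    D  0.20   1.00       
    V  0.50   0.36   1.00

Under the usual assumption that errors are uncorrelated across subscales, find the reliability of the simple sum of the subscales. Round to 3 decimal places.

0.907

Var(F+D+V) = 24.7² + 15.6² + 22.4² + 2·[24.7·15.6·0.20 + 24.7·22.4·0.50 + 15.6·22.4·0.36] = 1355.21 + 959.005 = 2314.21.
With uncorrelated errors the cross-covariances are all true-score covariance, so they carry over unchanged; only the diagonal terms shrink to ρᵢσᵢ².
True-score variance = [24.7²·0.94 + 15.6²·0.74 + 22.4²·0.77] + 959.005 = 1139.93 + 959.005 = 2098.93.
Reliability = 2098.93 / 2314.21 = 0.907.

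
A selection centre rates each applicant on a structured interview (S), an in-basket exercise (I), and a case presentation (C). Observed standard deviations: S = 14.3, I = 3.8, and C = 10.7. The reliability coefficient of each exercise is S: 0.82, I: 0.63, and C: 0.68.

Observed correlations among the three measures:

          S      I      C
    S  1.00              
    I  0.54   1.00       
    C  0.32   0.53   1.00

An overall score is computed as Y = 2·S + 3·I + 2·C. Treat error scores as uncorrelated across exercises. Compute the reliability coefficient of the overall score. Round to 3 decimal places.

Var(Y) = 2²·14.3² + 3²·3.8² + 2²·10.7² + 2·[6·14.3·3.8·0.54 + 4·14.3·10.7·0.32 + 6·3.8·10.7·0.53] = 1405.88 + 1002.43 = 2408.31.
Under uncorrelated errors the observed covariances equal the true-score covariances, so only the own-variance terms attenuate.
True-score variance = [2²·14.3²·0.82 + 3²·3.8²·0.63 + 2²·10.7²·0.68] + 1002.43 = 1064.01 + 1002.43 = 2066.44.
Reliability = 2066.44 / 2408.31 = 0.858.

0.858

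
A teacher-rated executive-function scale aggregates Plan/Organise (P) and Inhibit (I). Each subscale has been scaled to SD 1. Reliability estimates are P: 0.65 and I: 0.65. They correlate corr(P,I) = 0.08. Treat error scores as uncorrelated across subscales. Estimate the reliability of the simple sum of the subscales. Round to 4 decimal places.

Var(P+I) = 2 + 2·[0.08] = 2 + 0.16 = 2.16.
With uncorrelated errors the cross-covariances are all true-score covariance, so they carry over unchanged; only the diagonal terms shrink to ρᵢσᵢ².
True-score variance = [0.65 + 0.65] + 0.16 = 1.3 + 0.16 = 1.46.
Reliability = 1.46 / 2.16 = 0.6759.

0.6759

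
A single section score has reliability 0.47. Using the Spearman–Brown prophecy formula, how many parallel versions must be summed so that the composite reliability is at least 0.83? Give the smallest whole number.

6

k ≥ ρ*(1−ρ₁)/(ρ₁(1−ρ*)) = 0.83·0.53 / (0.47·0.17) = 5.506.
Smallest integer k = 6.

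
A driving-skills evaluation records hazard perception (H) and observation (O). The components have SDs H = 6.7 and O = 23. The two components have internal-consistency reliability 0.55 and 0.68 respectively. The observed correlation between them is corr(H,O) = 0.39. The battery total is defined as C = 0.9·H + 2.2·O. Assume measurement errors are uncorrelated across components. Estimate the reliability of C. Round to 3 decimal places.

Var(C) = 0.9²·6.7² + 2.2²·23² + 2·[1.98·6.7·23·0.39] = 2596.72 + 237.992 = 2834.71.
With uncorrelated errors the cross-covariances are all true-score covariance, so they carry over unchanged; only the diagonal terms shrink to ρᵢσᵢ².
True-score variance = [0.9²·6.7²·0.55 + 2.2²·23²·0.68] + 237.992 = 1761.04 + 237.992 = 1999.04.
Reliability = 1999.04 / 2834.71 = 0.705.

0.705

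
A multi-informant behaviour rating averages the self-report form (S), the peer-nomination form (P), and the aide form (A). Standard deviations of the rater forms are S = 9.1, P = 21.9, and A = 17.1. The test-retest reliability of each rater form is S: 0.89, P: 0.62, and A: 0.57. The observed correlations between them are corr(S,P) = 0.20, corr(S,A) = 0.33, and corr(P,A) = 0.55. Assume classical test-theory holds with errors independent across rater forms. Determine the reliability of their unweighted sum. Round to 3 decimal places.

0.781

Var(S+P+A) = 9.1² + 21.9² + 17.1² + 2·[9.1·21.9·0.20 + 9.1·17.1·0.33 + 21.9·17.1·0.55] = 854.83 + 594.358 = 1449.19.
Because errors are independent across components, Cov(Tᵢ,Tⱼ) = Cov(Xᵢ,Xⱼ); the off-diagonal part of the true-score variance is the same as above.
True-score variance = [9.1²·0.89 + 21.9²·0.62 + 17.1²·0.57] + 594.358 = 537.733 + 594.358 = 1132.09.
Reliability = 1132.09 / 1449.19 = 0.781.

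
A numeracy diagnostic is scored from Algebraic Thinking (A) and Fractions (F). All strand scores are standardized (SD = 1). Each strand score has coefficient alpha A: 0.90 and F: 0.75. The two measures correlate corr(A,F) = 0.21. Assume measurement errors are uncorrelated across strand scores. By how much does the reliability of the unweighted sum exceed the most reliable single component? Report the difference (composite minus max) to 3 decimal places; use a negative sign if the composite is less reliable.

-0.045

Var(sum) = 2 + 0.42 = 2.42; true-score variance = 1.65 + 0.42 = 2.07; composite reliability = 0.8554.
Max component reliability = 0.9000.
Difference = 0.8554 − 0.9000 = -0.045.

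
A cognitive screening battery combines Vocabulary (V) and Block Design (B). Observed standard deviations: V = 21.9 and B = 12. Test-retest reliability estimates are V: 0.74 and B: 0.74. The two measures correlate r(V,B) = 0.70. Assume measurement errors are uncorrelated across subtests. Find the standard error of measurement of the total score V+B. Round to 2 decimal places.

12.73

Var(total) = 623.61 + 367.92 = 991.53.
True-score variance = 461.471 + 367.92 = 829.391, so reliability = 0.8365.
Error variance = 991.53 − 829.391 = 162.139; SEM = √162.139 = 12.73.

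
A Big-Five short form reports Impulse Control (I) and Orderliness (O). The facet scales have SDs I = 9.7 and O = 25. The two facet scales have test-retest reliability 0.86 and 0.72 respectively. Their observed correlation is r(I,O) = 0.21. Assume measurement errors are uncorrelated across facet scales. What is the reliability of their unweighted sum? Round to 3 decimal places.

Var(I+O) = 9.7² + 25² + 2·[9.7·25·0.21] = 719.09 + 101.85 = 820.94.
With uncorrelated errors the cross-covariances are all true-score covariance, so they carry over unchanged; only the diagonal terms shrink to ρᵢσᵢ².
True-score variance = [9.7²·0.86 + 25²·0.72] + 101.85 = 530.917 + 101.85 = 632.767.
Reliability = 632.767 / 820.94 = 0.771.

0.771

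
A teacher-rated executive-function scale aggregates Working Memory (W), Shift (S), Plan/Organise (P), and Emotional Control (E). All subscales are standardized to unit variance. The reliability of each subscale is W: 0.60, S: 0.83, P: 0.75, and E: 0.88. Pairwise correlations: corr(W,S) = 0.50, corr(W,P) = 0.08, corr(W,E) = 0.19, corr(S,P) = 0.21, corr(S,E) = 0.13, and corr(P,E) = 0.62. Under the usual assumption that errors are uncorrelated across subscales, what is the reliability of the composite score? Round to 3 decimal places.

0.874

Var(W+S+P+E) = 4 + 2·[0.50 + 0.08 + 0.19 + 0.21 + 0.13 + 0.62] = 4 + 3.46 = 7.46.
With uncorrelated errors the cross-covariances are all true-score covariance, so they carry over unchanged; only the diagonal terms shrink to ρᵢσᵢ².
True-score variance = [0.60 + 0.83 + 0.75 + 0.88] + 3.46 = 3.06 + 3.46 = 6.52.
Reliability = 6.52 / 7.46 = 0.874.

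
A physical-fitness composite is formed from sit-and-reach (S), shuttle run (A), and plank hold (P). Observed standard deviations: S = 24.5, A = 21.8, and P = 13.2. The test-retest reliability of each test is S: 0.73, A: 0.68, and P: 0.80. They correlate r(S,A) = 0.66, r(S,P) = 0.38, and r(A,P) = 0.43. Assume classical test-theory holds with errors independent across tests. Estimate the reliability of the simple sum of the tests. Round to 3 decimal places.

Var(S+A+P) = 24.5² + 21.8² + 13.2² + 2·[24.5·21.8·0.66 + 24.5·13.2·0.38 + 21.8·13.2·0.43] = 1249.73 + 1198.27 = 2448.
With uncorrelated errors the cross-covariances are all true-score covariance, so they carry over unchanged; only the diagonal terms shrink to ρᵢσᵢ².
True-score variance = [24.5²·0.73 + 21.8²·0.68 + 13.2²·0.80] + 1198.27 = 900.738 + 1198.27 = 2099.01.
Reliability = 2099.01 / 2448 = 0.857.

0.857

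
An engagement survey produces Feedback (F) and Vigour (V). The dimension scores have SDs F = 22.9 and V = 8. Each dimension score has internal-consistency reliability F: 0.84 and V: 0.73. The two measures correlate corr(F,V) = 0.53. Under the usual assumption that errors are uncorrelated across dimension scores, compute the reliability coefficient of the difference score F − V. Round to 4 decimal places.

0.7433

Var(F−V) = 22.9² + 8² − 2·22.9·8·0.53 = 588.41 − 194.192 = 394.218.
Under uncorrelated errors the observed covariances equal the true-score covariances, so only the own-variance terms attenuate.
True-score variance = [22.9²·0.84 + 8²·0.73] − 194.192 = 487.224 − 194.192 = 293.032.
Reliability = 293.032 / 394.218 = 0.7433.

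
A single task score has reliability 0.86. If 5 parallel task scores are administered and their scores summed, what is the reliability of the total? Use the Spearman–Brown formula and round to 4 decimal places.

ρ_k = kρ / (1 + (k−1)ρ) = 5·0.86 / (1 + 4·0.86) = 4.300 / 4.440 = 0.9685.

0.9685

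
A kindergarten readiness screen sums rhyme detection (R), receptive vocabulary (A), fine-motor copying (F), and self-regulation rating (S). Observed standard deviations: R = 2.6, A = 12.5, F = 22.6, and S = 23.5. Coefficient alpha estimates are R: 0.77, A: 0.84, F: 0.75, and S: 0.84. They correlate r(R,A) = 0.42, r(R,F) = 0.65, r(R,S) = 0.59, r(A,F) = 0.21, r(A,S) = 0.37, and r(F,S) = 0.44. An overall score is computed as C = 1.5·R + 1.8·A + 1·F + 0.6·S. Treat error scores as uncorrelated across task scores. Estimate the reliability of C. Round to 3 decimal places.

Var(C) = 1.5²·2.6² + 1.8²·12.5² + 22.6² + 0.6²·23.5² + 2·[2.7·2.6·12.5·0.42 + 1.5·2.6·22.6·0.65 + 0.9·2.6·23.5·0.59 + 1.8·12.5·22.6·0.21 + 1.08·12.5·23.5·0.37 + 0.6·22.6·23.5·0.44] = 1231.03 + 981.936 = 2212.97.
With uncorrelated errors the cross-covariances are all true-score covariance, so they carry over unchanged; only the diagonal terms shrink to ρᵢσᵢ².
True-score variance = [1.5²·2.6²·0.77 + 1.8²·12.5²·0.84 + 22.6²·0.75 + 0.6²·23.5²·0.84] + 981.936 = 987.032 + 981.936 = 1968.97.
Reliability = 1968.97 / 2212.97 = 0.890.

0.890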